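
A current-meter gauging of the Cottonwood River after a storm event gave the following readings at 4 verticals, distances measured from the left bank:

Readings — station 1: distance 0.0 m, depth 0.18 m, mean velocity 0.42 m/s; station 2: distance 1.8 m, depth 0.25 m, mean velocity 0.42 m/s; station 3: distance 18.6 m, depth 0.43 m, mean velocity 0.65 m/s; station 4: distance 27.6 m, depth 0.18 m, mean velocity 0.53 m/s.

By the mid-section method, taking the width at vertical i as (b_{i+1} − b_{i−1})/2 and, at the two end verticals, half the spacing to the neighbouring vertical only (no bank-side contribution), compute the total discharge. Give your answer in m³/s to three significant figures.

w_1 = (1.8 − 0.0)/2 = 0.9 m; q_1 = 0.42 × 0.18 × 0.9 = 0.06804 m³/s
w_2 = (18.6 − 0.0)/2 = 9.3 m; q_2 = 0.42 × 0.25 × 9.3 = 0.9765 m³/s
w_3 = (27.6 − 1.8)/2 = 12.9 m; q_3 = 0.65 × 0.43 × 12.9 = 3.606 m³/s
w_4 = (27.6 − 18.6)/2 = 4.5 m; q_4 = 0.53 × 0.18 × 4.5 = 0.4293 m³/s
Q = Σ qᵢ = 5.079 m³/s

5.08 m³/s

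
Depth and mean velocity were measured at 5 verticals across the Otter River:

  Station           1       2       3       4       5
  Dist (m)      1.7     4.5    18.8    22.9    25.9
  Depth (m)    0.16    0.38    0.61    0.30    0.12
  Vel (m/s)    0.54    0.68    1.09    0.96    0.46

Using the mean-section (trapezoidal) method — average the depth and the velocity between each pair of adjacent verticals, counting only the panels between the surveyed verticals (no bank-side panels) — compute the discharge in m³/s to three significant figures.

Panel 1-2: Δb = 2.8 m, d̄ = (0.16+0.38)/2 = 0.27, v̄ = (0.54+0.68)/2 = 0.61 → q = 2.8×0.27×0.61 = 0.4612 m³/s
Panel 2-3: Δb = 14.3 m, d̄ = (0.38+0.61)/2 = 0.495, v̄ = (0.68+1.09)/2 = 0.885 → q = 14.3×0.495×0.885 = 6.264 m³/s
Panel 3-4: Δb = 4.1 m, d̄ = (0.61+0.30)/2 = 0.455, v̄ = (1.09+0.96)/2 = 1.025 → q = 4.1×0.455×1.025 = 1.912 m³/s
Panel 4-5: Δb = 3 m, d̄ = (0.30+0.12)/2 = 0.21, v̄ = (0.96+0.46)/2 = 0.71 → q = 3×0.21×0.71 = 0.4473 m³/s
Q = Σ q = 9.085 m³/s

9.09 m³/s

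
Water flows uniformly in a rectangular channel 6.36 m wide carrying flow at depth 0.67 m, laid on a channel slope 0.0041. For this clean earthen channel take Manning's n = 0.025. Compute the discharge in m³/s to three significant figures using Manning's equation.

7.36 m³/s

A = b·y = 6.36 × 0.67 = 4.261 m²
P = b + 2y = 6.36 + 2×0.67 = 7.700 m
R = A/P = 4.261/7.700 = 0.5534 m
Q = (1/n)·A·R^(2/3)·S^(1/2) = (1/0.025) × 4.261 × 0.5534^(2/3) × 0.0041^(1/2) = 7.357 m³/s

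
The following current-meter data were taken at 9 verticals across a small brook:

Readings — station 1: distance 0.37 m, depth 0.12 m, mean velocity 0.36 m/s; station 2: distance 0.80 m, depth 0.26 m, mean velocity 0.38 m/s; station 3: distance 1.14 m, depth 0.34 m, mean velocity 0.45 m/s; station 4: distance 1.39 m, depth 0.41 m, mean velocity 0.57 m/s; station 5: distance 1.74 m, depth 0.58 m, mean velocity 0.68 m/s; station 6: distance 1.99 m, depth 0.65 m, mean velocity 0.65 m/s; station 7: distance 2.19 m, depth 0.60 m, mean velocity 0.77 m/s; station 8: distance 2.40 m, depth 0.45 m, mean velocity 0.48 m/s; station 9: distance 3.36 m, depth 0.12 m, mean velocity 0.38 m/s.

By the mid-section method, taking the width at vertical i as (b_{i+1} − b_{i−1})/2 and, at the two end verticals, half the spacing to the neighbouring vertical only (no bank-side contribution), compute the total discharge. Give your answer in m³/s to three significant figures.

w_1 = (0.80 − 0.37)/2 = 0.215 m; q_1 = 0.36 × 0.12 × 0.215 = 0.009288 m³/s
w_2 = (1.14 − 0.37)/2 = 0.385 m; q_2 = 0.38 × 0.26 × 0.385 = 0.03804 m³/s
w_3 = (1.39 − 0.80)/2 = 0.295 m; q_3 = 0.45 × 0.34 × 0.295 = 0.04514 m³/s
w_4 = (1.74 − 1.14)/2 = 0.3 m; q_4 = 0.57 × 0.41 × 0.3 = 0.07011 m³/s
w_5 = (1.99 − 1.39)/2 = 0.3 m; q_5 = 0.68 × 0.58 × 0.3 = 0.1183 m³/s
w_6 = (2.19 − 1.74)/2 = 0.225 m; q_6 = 0.65 × 0.65 × 0.225 = 0.09506 m³/s
w_7 = (2.40 − 1.99)/2 = 0.205 m; q_7 = 0.77 × 0.60 × 0.205 = 0.09471 m³/s
w_8 = (3.36 − 2.19)/2 = 0.585 m; q_8 = 0.48 × 0.45 × 0.585 = 0.1264 m³/s
w_9 = (3.36 − 2.40)/2 = 0.48 m; q_9 = 0.38 × 0.12 × 0.48 = 0.02189 m³/s
Q = Σ qᵢ = 0.6189 m³/s

0.619 m³/s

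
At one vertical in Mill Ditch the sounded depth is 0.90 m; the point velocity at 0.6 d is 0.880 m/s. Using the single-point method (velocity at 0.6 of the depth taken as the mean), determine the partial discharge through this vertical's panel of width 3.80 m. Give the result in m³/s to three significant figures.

3.01 m³/s

v̄ = v₀.₆ = 0.880 m/s
q = v̄ × d × w = 0.8800 × 0.90 × 3.80 = 3.010 m³/s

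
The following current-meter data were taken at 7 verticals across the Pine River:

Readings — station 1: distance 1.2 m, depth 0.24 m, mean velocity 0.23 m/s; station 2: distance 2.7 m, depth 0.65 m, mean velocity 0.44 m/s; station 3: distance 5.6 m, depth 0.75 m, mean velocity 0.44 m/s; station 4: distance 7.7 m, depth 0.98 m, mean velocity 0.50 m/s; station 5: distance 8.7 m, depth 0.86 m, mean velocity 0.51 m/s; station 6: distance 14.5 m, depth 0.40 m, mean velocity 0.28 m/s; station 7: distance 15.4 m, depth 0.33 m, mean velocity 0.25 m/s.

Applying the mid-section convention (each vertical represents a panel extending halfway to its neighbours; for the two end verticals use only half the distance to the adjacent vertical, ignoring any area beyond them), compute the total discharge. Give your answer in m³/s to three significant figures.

4.16 m³/s

w_1 = (2.7 − 1.2)/2 = 0.75 m; q_1 = 0.23 × 0.24 × 0.75 = 0.04140 m³/s
w_2 = (5.6 − 1.2)/2 = 2.2 m; q_2 = 0.44 × 0.65 × 2.2 = 0.6292 m³/s
w_3 = (7.7 − 2.7)/2 = 2.5 m; q_3 = 0.44 × 0.75 × 2.5 = 0.8250 m³/s
w_4 = (8.7 − 5.6)/2 = 1.55 m; q_4 = 0.50 × 0.98 × 1.55 = 0.7595 m³/s
w_5 = (14.5 − 7.7)/2 = 3.4 m; q_5 = 0.51 × 0.86 × 3.4 = 1.491 m³/s
w_6 = (15.4 − 8.7)/2 = 3.35 m; q_6 = 0.28 × 0.40 × 3.35 = 0.3752 m³/s
w_7 = (15.4 − 14.5)/2 = 0.45 m; q_7 = 0.25 × 0.33 × 0.45 = 0.03713 m³/s
Q = Σ qᵢ = 4.159 m³/s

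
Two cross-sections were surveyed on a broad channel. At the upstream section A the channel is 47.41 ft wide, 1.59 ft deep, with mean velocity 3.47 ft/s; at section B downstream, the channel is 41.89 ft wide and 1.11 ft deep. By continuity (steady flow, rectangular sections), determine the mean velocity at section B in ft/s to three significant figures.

5.63 ft/s

Q = A₁V₁ = (47.41×1.59) × 3.47 = 261.6 ft³/s
A₂ = 41.89 × 1.11 = 46.50 ft²
V₂ = Q/A₂ = 261.6/46.50 = 5.626 ft/s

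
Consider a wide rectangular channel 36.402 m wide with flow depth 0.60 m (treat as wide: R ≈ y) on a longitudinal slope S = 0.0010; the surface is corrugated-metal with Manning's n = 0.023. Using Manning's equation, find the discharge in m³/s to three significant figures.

21.4 m³/s

A = b·y = 36.402 × 0.60 = 21.84 m²
Wide channel: R ≈ y = 0.60 m
Q = (1/n)·A·R^(2/3)·S^(1/2) = (1/0.023) × 21.84 × 0.6000^(2/3) × 0.0010^(1/2) = 21.36 m³/s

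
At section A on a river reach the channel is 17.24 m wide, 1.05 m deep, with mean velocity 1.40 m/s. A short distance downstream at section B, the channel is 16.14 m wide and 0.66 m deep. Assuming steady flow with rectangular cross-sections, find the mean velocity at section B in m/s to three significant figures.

Q = A₁V₁ = (17.24×1.05) × 1.40 = 25.34 m³/s
A₂ = 16.14 × 0.66 = 10.65 m²
V₂ = Q/A₂ = 25.34/10.65 = 2.379 m/s

2.38 m/s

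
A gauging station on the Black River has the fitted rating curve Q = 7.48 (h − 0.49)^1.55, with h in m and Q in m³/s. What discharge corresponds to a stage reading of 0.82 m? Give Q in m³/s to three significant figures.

Q = 7.48 × (0.82 − 0.49)^1.55 = 7.48 × 0.33^1.55 = 1.342 m³/s

1.34 m³/s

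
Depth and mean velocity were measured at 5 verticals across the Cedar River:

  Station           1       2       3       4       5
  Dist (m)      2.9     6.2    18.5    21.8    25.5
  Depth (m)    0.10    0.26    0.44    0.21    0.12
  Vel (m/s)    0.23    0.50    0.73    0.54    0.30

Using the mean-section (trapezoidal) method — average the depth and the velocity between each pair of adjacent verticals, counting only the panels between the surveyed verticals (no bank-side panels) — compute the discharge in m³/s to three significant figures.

3.80 m³/s

Panel 1-2: Δb = 3.3 m, d̄ = (0.10+0.26)/2 = 0.18, v̄ = (0.23+0.50)/2 = 0.365 → q = 3.3×0.18×0.365 = 0.2168 m³/s
Panel 2-3: Δb = 12.3 m, d̄ = (0.26+0.44)/2 = 0.35, v̄ = (0.50+0.73)/2 = 0.615 → q = 12.3×0.35×0.615 = 2.648 m³/s
Panel 3-4: Δb = 3.3 m, d̄ = (0.44+0.21)/2 = 0.325, v̄ = (0.73+0.54)/2 = 0.635 → q = 3.3×0.325×0.635 = 0.6810 m³/s
Panel 4-5: Δb = 3.7 m, d̄ = (0.21+0.12)/2 = 0.165, v̄ = (0.54+0.30)/2 = 0.42 → q = 3.7×0.165×0.42 = 0.2564 m³/s
Q = Σ q = 3.802 m³/s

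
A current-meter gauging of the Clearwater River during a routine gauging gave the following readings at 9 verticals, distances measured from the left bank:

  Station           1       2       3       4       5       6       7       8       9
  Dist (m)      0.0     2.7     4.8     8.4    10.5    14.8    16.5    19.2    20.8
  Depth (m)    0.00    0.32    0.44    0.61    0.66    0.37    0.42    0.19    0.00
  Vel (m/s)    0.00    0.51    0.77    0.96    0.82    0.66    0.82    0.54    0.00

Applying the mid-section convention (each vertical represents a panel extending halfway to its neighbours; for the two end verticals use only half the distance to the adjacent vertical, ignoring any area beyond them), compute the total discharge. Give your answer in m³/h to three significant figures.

23300 m³/h

w_2 = (4.8 − 0.0)/2 = 2.4 m; q_2 = 0.51 × 0.32 × 2.4 = 0.3917 m³/s
w_3 = (8.4 − 2.7)/2 = 2.85 m; q_3 = 0.77 × 0.44 × 2.85 = 0.9656 m³/s
w_4 = (10.5 − 4.8)/2 = 2.85 m; q_4 = 0.96 × 0.61 × 2.85 = 1.669 m³/s
w_5 = (14.8 − 8.4)/2 = 3.2 m; q_5 = 0.82 × 0.66 × 3.2 = 1.732 m³/s
w_6 = (16.5 − 10.5)/2 = 3 m; q_6 = 0.66 × 0.37 × 3 = 0.7326 m³/s
w_7 = (19.2 − 14.8)/2 = 2.2 m; q_7 = 0.82 × 0.42 × 2.2 = 0.7577 m³/s
w_8 = (20.8 − 16.5)/2 = 2.15 m; q_8 = 0.54 × 0.19 × 2.15 = 0.2206 m³/s
Stations 1, 9 contribute zero (depth or velocity is 0).
Q = Σ qᵢ = 6.469 m³/s
= 6.469 × 3600 = 23290 m³/h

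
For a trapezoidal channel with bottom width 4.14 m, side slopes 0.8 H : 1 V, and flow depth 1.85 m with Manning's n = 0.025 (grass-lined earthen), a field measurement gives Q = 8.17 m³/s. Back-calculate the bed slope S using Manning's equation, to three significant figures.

0.000313

A = (b + z·y)·y = (4.14 + 0.8×1.85)×1.85 = 10.40 m²
P = b + 2y√(1+z²) = 4.14 + 2×1.85×√(1+0.8²) = 8.878 m
R = A/P = 10.40/8.878 = 1.171 m
S = (Q·n / (1·A·R^(2/3)))² = (8.17×0.025 / (1×10.40×1.111))² = 0.0003127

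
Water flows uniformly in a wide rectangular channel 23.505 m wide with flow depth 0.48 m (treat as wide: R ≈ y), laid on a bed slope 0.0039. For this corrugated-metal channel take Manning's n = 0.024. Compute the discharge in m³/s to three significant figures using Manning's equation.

A = b·y = 23.505 × 0.48 = 11.28 m²
Wide channel: R ≈ y = 0.48 m
Q = (1/n)·A·R^(2/3)·S^(1/2) = (1/0.024) × 11.28 × 0.4800^(2/3) × 0.0039^(1/2) = 18.00 m³/s

18.0 m³/s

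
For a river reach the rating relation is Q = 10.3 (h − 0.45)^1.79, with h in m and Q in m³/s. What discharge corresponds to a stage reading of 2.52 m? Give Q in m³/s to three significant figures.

Q = 10.3 × (2.52 − 0.45)^1.79 = 10.3 × 2.07^1.79 = 37.88 m³/s

37.9 m³/s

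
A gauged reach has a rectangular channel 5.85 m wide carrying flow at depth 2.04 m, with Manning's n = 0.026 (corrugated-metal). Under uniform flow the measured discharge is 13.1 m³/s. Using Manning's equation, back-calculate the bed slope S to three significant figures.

0.000637

A = b·y = 5.85 × 2.04 = 11.93 m²
P = b + 2y = 5.85 + 2×2.04 = 9.930 m
R = A/P = 11.93/9.930 = 1.202 m
S = (Q·n / (1·A·R^(2/3)))² = (13.1×0.026 / (1×11.93×1.130))² = 0.0006375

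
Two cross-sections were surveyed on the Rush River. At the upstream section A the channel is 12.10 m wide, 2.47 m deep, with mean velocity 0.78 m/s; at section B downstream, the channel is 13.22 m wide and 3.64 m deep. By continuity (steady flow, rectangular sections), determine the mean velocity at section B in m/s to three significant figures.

0.484 m/s

Q = A₁V₁ = (12.10×2.47) × 0.78 = 23.31 m³/s
A₂ = 13.22 × 3.64 = 48.12 m²
V₂ = Q/A₂ = 23.31/48.12 = 0.4844 m/s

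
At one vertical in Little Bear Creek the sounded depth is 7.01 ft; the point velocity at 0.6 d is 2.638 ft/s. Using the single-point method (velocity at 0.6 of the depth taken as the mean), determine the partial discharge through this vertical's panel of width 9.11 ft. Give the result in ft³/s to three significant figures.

168 ft³/s

v̄ = v₀.₆ = 2.638 ft/s
q = v̄ × d × w = 2.638 × 7.01 × 9.11 = 168.5 ft³/s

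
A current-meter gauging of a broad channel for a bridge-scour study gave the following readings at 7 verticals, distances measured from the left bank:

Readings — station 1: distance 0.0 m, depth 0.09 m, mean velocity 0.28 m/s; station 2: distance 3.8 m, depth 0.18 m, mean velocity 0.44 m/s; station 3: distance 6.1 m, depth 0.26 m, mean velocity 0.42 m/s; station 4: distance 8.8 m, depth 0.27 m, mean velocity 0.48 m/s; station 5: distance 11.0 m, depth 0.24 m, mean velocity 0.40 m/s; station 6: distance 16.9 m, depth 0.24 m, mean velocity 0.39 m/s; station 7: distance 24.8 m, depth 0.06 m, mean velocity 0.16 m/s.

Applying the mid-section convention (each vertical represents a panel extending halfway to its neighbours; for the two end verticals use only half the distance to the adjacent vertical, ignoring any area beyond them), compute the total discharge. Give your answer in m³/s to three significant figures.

w_1 = (3.8 − 0.0)/2 = 1.9 m; q_1 = 0.28 × 0.09 × 1.9 = 0.04788 m³/s
w_2 = (6.1 − 0.0)/2 = 3.05 m; q_2 = 0.44 × 0.18 × 3.05 = 0.2416 m³/s
w_3 = (8.8 − 3.8)/2 = 2.5 m; q_3 = 0.42 × 0.26 × 2.5 = 0.2730 m³/s
w_4 = (11.0 − 6.1)/2 = 2.45 m; q_4 = 0.48 × 0.27 × 2.45 = 0.3175 m³/s
w_5 = (16.9 − 8.8)/2 = 4.05 m; q_5 = 0.40 × 0.24 × 4.05 = 0.3888 m³/s
w_6 = (24.8 − 11.0)/2 = 6.9 m; q_6 = 0.39 × 0.24 × 6.9 = 0.6458 m³/s
w_7 = (24.8 − 16.9)/2 = 3.95 m; q_7 = 0.16 × 0.06 × 3.95 = 0.03792 m³/s
Q = Σ qᵢ = 1.953 m³/s

1.95 m³/s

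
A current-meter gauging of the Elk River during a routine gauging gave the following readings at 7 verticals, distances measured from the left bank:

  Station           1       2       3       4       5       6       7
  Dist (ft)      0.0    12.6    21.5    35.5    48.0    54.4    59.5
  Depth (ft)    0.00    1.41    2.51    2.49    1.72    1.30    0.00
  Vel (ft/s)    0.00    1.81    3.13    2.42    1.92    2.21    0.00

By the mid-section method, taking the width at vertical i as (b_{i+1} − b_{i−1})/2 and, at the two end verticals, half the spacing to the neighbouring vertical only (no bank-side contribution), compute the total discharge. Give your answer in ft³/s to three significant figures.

w_2 = (21.5 − 0.0)/2 = 10.75 ft; q_2 = 1.81 × 1.41 × 10.75 = 27.44 ft³/s
w_3 = (35.5 − 12.6)/2 = 11.45 ft; q_3 = 3.13 × 2.51 × 11.45 = 89.95 ft³/s
w_4 = (48.0 − 21.5)/2 = 13.25 ft; q_4 = 2.42 × 2.49 × 13.25 = 79.84 ft³/s
w_5 = (54.4 − 35.5)/2 = 9.45 ft; q_5 = 1.92 × 1.72 × 9.45 = 31.21 ft³/s
w_6 = (59.5 − 48.0)/2 = 5.75 ft; q_6 = 2.21 × 1.30 × 5.75 = 16.52 ft³/s
Stations 1, 7 contribute zero (depth or velocity is 0).
Q = Σ qᵢ = 245.0 ft³/s

245 ft³/s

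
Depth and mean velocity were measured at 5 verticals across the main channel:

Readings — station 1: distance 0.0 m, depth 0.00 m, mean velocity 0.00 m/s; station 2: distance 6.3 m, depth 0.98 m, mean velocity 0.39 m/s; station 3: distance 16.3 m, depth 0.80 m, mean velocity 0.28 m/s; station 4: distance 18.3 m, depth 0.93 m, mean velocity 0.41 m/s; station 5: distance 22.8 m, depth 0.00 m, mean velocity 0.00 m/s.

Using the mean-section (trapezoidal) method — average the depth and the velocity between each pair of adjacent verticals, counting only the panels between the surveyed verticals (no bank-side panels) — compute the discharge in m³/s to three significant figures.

4.61 m³/s

Panel 1-2: Δb = 6.3 m, d̄ = (0.00+0.98)/2 = 0.49, v̄ = (0.00+0.39)/2 = 0.195 → q = 6.3×0.49×0.195 = 0.6020 m³/s
Panel 2-3: Δb = 10 m, d̄ = (0.98+0.80)/2 = 0.89, v̄ = (0.39+0.28)/2 = 0.335 → q = 10×0.89×0.335 = 2.982 m³/s
Panel 3-4: Δb = 2 m, d̄ = (0.80+0.93)/2 = 0.865, v̄ = (0.28+0.41)/2 = 0.345 → q = 2×0.865×0.345 = 0.5969 m³/s
Panel 4-5: Δb = 4.5 m, d̄ = (0.93+0.00)/2 = 0.465, v̄ = (0.41+0.00)/2 = 0.205 → q = 4.5×0.465×0.205 = 0.4290 m³/s
Q = Σ q = 4.609 m³/s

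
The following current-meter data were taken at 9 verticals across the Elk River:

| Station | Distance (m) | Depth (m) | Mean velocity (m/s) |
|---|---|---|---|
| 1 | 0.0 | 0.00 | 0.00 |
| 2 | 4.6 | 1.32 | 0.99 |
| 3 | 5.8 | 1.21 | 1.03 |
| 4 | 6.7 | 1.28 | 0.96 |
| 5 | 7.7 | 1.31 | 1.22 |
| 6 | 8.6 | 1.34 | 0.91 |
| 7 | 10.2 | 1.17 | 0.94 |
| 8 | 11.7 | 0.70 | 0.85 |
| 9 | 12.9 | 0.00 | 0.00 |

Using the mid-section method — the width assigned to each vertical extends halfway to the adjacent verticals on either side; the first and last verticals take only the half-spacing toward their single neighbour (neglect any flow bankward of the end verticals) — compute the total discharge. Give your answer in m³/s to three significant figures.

11.8 m³/s

w_2 = (5.8 − 0.0)/2 = 2.9 m; q_2 = 0.99 × 1.32 × 2.9 = 3.790 m³/s
w_3 = (6.7 − 4.6)/2 = 1.05 m; q_3 = 1.03 × 1.21 × 1.05 = 1.309 m³/s
w_4 = (7.7 − 5.8)/2 = 0.95 m; q_4 = 0.96 × 1.28 × 0.95 = 1.167 m³/s
w_5 = (8.6 − 6.7)/2 = 0.95 m; q_5 = 1.22 × 1.31 × 0.95 = 1.518 m³/s
w_6 = (10.2 − 7.7)/2 = 1.25 m; q_6 = 0.91 × 1.34 × 1.25 = 1.524 m³/s
w_7 = (11.7 − 8.6)/2 = 1.55 m; q_7 = 0.94 × 1.17 × 1.55 = 1.705 m³/s
w_8 = (12.9 − 10.2)/2 = 1.35 m; q_8 = 0.85 × 0.70 × 1.35 = 0.8033 m³/s
Stations 1, 9 contribute zero (depth or velocity is 0).
Q = Σ qᵢ = 11.82 m³/s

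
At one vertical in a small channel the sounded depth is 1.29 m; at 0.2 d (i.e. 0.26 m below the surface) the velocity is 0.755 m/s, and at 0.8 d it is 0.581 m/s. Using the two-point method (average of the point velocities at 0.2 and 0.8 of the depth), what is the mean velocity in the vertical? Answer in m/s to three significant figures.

v̄ = (0.755 + 0.581) / 2 = 0.6680 m/s

0.668 m/s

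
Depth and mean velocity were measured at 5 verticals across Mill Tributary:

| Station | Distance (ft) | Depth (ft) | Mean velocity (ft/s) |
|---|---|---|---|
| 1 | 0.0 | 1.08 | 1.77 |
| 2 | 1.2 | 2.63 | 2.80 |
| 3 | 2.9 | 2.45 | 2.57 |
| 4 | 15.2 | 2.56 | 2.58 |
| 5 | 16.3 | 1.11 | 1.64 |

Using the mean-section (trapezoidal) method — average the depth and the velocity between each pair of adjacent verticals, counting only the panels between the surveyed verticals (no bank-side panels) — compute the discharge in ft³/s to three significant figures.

Panel 1-2: Δb = 1.2 ft, d̄ = (1.08+2.63)/2 = 1.855, v̄ = (1.77+2.80)/2 = 2.285 → q = 1.2×1.855×2.285 = 5.086 ft³/s
Panel 2-3: Δb = 1.7 ft, d̄ = (2.63+2.45)/2 = 2.54, v̄ = (2.80+2.57)/2 = 2.685 → q = 1.7×2.54×2.685 = 11.59 ft³/s
Panel 3-4: Δb = 12.3 ft, d̄ = (2.45+2.56)/2 = 2.505, v̄ = (2.57+2.58)/2 = 2.575 → q = 12.3×2.505×2.575 = 79.34 ft³/s
Panel 4-5: Δb = 1.1 ft, d̄ = (2.56+1.11)/2 = 1.835, v̄ = (2.58+1.64)/2 = 2.11 → q = 1.1×1.835×2.11 = 4.259 ft³/s
Q = Σ q = 100.3 ft³/s

100 ft³/s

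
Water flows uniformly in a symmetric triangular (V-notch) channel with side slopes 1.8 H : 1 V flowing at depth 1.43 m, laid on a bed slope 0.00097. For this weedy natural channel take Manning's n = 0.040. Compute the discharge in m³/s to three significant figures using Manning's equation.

A = z·y² = 1.8×1.43² = 3.681 m²
P = 2y√(1+z²) = 2×1.43×√(1+1.8²) = 5.889 m
R = A/P = 3.681/5.889 = 0.6250 m
Q = (1/n)·A·R^(2/3)·S^(1/2) = (1/0.040) × 3.681 × 0.6250^(2/3) × 0.00097^(1/2) = 2.095 m³/s

2.10 m³/s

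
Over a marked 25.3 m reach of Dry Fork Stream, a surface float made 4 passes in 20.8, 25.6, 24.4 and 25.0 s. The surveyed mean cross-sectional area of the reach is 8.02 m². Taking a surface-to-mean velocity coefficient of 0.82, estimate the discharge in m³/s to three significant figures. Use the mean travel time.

6.95 m³/s

t̄ = (20.8 + 25.6 + 24.4 + 25.0) / 4 = 23.95 s
v_surface = L / t̄ = 25.3 / 23.95 = 1.056 m/s
v_mean = 0.82 × 1.056 = 0.8662 m/s
Q = A × v_mean = 8.02 × 0.8662 = 6.947 m³/s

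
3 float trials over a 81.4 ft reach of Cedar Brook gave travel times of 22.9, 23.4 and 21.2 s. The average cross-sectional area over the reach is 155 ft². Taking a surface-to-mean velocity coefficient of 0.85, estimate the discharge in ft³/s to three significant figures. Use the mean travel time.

477 ft³/s

t̄ = (22.9 + 23.4 + 21.2) / 3 = 22.5 s
v_surface = L / t̄ = 81.4 / 22.5 = 3.618 ft/s
v_mean = 0.85 × 3.618 = 3.075 ft/s
Q = A × v_mean = 155 × 3.075 = 476.6 ft³/s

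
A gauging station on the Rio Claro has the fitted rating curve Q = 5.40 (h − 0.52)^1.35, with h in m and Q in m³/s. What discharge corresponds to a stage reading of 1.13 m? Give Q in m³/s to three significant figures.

Q = 5.40 × (1.13 − 0.52)^1.35 = 5.40 × 0.61^1.35 = 2.771 m³/s

2.77 m³/s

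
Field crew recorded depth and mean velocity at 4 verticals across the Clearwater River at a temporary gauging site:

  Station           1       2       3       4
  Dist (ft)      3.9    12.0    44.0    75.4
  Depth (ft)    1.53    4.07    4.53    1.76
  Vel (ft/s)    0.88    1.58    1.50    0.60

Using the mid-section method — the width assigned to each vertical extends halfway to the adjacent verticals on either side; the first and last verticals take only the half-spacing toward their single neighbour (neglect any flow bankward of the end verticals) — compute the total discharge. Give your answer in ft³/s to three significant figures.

366 ft³/s

w_1 = (12.0 − 3.9)/2 = 4.05 ft; q_1 = 0.88 × 1.53 × 4.05 = 5.453 ft³/s
w_2 = (44.0 − 3.9)/2 = 20.05 ft; q_2 = 1.58 × 4.07 × 20.05 = 128.9 ft³/s
w_3 = (75.4 − 12.0)/2 = 31.7 ft; q_3 = 1.50 × 4.53 × 31.7 = 215.4 ft³/s
w_4 = (75.4 − 44.0)/2 = 15.7 ft; q_4 = 0.60 × 1.76 × 15.7 = 16.58 ft³/s
Q = Σ qᵢ = 366.4 ft³/s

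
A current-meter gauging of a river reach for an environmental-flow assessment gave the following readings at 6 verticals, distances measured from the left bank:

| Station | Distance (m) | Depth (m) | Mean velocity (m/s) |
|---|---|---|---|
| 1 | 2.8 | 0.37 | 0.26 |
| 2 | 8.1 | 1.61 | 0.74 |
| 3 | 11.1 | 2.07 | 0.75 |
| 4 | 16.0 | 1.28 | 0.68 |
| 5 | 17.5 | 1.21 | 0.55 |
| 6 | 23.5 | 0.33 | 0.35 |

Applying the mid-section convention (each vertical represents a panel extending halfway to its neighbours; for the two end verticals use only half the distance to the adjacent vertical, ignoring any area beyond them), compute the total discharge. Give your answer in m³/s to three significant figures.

17.0 m³/s

w_1 = (8.1 − 2.8)/2 = 2.65 m; q_1 = 0.26 × 0.37 × 2.65 = 0.2549 m³/s
w_2 = (11.1 − 2.8)/2 = 4.15 m; q_2 = 0.74 × 1.61 × 4.15 = 4.944 m³/s
w_3 = (16.0 − 8.1)/2 = 3.95 m; q_3 = 0.75 × 2.07 × 3.95 = 6.132 m³/s
w_4 = (17.5 − 11.1)/2 = 3.2 m; q_4 = 0.68 × 1.28 × 3.2 = 2.785 m³/s
w_5 = (23.5 − 16.0)/2 = 3.75 m; q_5 = 0.55 × 1.21 × 3.75 = 2.496 m³/s
w_6 = (23.5 − 17.5)/2 = 3 m; q_6 = 0.35 × 0.33 × 3 = 0.3465 m³/s
Q = Σ qᵢ = 16.96 m³/s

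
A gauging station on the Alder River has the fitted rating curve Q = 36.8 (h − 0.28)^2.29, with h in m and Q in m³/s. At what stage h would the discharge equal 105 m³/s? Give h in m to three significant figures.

1.86 m

h − h₀ = (Q/C)^(1/b) = (105/36.8)^(1/2.29) = 1.581 m
h = 0.28 + 1.581 = 1.861 m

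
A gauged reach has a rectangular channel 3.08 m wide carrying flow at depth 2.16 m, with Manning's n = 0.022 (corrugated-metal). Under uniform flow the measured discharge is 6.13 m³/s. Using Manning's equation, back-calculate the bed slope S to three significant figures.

0.000474

A = b·y = 3.08 × 2.16 = 6.653 m²
P = b + 2y = 3.08 + 2×2.16 = 7.400 m
R = A/P = 6.653/7.400 = 0.8990 m
S = (Q·n / (1·A·R^(2/3)))² = (6.13×0.022 / (1×6.653×0.9315))² = 0.0004736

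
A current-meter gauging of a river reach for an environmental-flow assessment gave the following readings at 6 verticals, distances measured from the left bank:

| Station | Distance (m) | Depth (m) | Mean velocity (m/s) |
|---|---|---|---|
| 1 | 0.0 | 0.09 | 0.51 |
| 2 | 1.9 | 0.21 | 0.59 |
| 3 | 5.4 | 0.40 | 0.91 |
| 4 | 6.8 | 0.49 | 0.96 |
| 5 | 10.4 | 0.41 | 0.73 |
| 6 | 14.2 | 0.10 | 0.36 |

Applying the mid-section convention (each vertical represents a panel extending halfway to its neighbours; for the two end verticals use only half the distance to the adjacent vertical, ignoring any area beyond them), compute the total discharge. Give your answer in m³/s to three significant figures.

w_1 = (1.9 − 0.0)/2 = 0.95 m; q_1 = 0.51 × 0.09 × 0.95 = 0.04361 m³/s
w_2 = (5.4 − 0.0)/2 = 2.7 m; q_2 = 0.59 × 0.21 × 2.7 = 0.3345 m³/s
w_3 = (6.8 − 1.9)/2 = 2.45 m; q_3 = 0.91 × 0.40 × 2.45 = 0.8918 m³/s
w_4 = (10.4 − 5.4)/2 = 2.5 m; q_4 = 0.96 × 0.49 × 2.5 = 1.176 m³/s
w_5 = (14.2 − 6.8)/2 = 3.7 m; q_5 = 0.73 × 0.41 × 3.7 = 1.107 m³/s
w_6 = (14.2 − 10.4)/2 = 1.9 m; q_6 = 0.36 × 0.10 × 1.9 = 0.06840 m³/s
Q = Σ qᵢ = 3.622 m³/s

3.62 m³/s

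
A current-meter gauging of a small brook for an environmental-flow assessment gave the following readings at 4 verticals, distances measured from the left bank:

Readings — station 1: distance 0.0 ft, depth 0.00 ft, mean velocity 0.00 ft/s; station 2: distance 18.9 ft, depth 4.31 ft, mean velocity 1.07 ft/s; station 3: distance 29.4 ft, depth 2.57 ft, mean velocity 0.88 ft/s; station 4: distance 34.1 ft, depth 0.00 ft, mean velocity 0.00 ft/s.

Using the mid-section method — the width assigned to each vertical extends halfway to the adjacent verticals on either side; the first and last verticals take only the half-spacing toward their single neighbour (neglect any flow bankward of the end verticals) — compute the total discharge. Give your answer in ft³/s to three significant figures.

w_2 = (29.4 − 0.0)/2 = 14.7 ft; q_2 = 1.07 × 4.31 × 14.7 = 67.79 ft³/s
w_3 = (34.1 − 18.9)/2 = 7.6 ft; q_3 = 0.88 × 2.57 × 7.6 = 17.19 ft³/s
Stations 1, 4 contribute zero (depth or velocity is 0).
Q = Σ qᵢ = 84.98 ft³/s

85.0 ft³/s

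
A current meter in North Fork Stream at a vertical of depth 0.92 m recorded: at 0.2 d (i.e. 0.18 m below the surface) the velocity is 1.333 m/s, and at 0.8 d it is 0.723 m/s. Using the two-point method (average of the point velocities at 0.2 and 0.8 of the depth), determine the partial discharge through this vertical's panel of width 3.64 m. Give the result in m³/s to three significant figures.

3.44 m³/s

v̄ = (1.333 + 0.723) / 2 = 1.028 m/s
q = v̄ × d × w = 1.028 × 0.92 × 3.64 = 3.443 m³/s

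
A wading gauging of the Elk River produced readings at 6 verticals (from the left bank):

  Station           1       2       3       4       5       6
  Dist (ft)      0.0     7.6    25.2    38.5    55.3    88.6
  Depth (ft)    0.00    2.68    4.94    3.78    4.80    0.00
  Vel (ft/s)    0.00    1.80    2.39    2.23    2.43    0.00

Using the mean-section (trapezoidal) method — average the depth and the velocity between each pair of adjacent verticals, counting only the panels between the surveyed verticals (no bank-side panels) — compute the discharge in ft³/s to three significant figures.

Panel 1-2: Δb = 7.6 ft, d̄ = (0.00+2.68)/2 = 1.34, v̄ = (0.00+1.80)/2 = 0.9 → q = 7.6×1.34×0.9 = 9.166 ft³/s
Panel 2-3: Δb = 17.6 ft, d̄ = (2.68+4.94)/2 = 3.81, v̄ = (1.80+2.39)/2 = 2.095 → q = 17.6×3.81×2.095 = 140.5 ft³/s
Panel 3-4: Δb = 13.3 ft, d̄ = (4.94+3.78)/2 = 4.36, v̄ = (2.39+2.23)/2 = 2.31 → q = 13.3×4.36×2.31 = 134.0 ft³/s
Panel 4-5: Δb = 16.8 ft, d̄ = (3.78+4.80)/2 = 4.29, v̄ = (2.23+2.43)/2 = 2.33 → q = 16.8×4.29×2.33 = 167.9 ft³/s
Panel 5-6: Δb = 33.3 ft, d̄ = (4.80+0.00)/2 = 2.4, v̄ = (2.43+0.00)/2 = 1.215 → q = 33.3×2.4×1.215 = 97.10 ft³/s
Q = Σ q = 548.6 ft³/s

549 ft³/s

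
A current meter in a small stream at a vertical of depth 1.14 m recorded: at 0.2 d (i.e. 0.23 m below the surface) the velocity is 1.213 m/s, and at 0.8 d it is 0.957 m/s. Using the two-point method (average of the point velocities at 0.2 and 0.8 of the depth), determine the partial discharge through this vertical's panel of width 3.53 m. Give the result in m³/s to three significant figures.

v̄ = (1.213 + 0.957) / 2 = 1.085 m/s
q = v̄ × d × w = 1.085 × 1.14 × 3.53 = 4.366 m³/s

4.37 m³/s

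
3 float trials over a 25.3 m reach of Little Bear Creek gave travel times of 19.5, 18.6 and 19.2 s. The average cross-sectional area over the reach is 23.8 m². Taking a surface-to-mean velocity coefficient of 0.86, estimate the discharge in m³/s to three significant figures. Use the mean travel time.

t̄ = (19.5 + 18.6 + 19.2) / 3 = 19.1 s
v_surface = L / t̄ = 25.3 / 19.1 = 1.325 m/s
v_mean = 0.86 × 1.325 = 1.139 m/s
Q = A × v_mean = 23.8 × 1.139 = 27.11 m³/s

27.1 m³/s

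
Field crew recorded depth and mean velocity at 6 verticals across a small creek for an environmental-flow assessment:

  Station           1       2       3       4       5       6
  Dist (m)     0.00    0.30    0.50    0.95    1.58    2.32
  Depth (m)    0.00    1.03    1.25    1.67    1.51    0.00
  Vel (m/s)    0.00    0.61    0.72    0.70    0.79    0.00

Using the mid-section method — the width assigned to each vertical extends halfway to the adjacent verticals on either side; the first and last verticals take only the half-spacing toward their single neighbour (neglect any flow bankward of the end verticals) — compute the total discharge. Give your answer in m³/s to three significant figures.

1.90 m³/s

w_2 = (0.50 − 0.00)/2 = 0.25 m; q_2 = 0.61 × 1.03 × 0.25 = 0.1571 m³/s
w_3 = (0.95 − 0.30)/2 = 0.325 m; q_3 = 0.72 × 1.25 × 0.325 = 0.2925 m³/s
w_4 = (1.58 − 0.50)/2 = 0.54 m; q_4 = 0.70 × 1.67 × 0.54 = 0.6313 m³/s
w_5 = (2.32 − 0.95)/2 = 0.685 m; q_5 = 0.79 × 1.51 × 0.685 = 0.8171 m³/s
Stations 1, 6 contribute zero (depth or velocity is 0).
Q = Σ qᵢ = 1.898 m³/s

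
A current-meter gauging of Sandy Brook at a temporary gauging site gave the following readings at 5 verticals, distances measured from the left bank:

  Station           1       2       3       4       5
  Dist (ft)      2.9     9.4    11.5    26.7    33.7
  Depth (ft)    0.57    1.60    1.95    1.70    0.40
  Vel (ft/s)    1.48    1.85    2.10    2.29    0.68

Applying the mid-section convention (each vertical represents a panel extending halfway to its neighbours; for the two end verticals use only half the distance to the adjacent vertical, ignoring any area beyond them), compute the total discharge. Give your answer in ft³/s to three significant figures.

w_1 = (9.4 − 2.9)/2 = 3.25 ft; q_1 = 1.48 × 0.57 × 3.25 = 2.742 ft³/s
w_2 = (11.5 − 2.9)/2 = 4.3 ft; q_2 = 1.85 × 1.60 × 4.3 = 12.73 ft³/s
w_3 = (26.7 − 9.4)/2 = 8.65 ft; q_3 = 2.10 × 1.95 × 8.65 = 35.42 ft³/s
w_4 = (33.7 − 11.5)/2 = 11.1 ft; q_4 = 2.29 × 1.70 × 11.1 = 43.21 ft³/s
w_5 = (33.7 − 26.7)/2 = 3.5 ft; q_5 = 0.68 × 0.40 × 3.5 = 0.9520 ft³/s
Q = Σ qᵢ = 95.06 ft³/s

95.1 ft³/s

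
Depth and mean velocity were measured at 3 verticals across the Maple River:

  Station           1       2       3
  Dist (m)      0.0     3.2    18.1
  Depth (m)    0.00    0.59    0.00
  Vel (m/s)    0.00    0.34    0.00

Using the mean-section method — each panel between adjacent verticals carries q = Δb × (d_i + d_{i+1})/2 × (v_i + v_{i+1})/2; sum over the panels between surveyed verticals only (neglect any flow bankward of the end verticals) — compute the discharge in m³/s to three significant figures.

Panel 1-2: Δb = 3.2 m, d̄ = (0.00+0.59)/2 = 0.295, v̄ = (0.00+0.34)/2 = 0.17 → q = 3.2×0.295×0.17 = 0.1605 m³/s
Panel 2-3: Δb = 14.9 m, d̄ = (0.59+0.00)/2 = 0.295, v̄ = (0.34+0.00)/2 = 0.17 → q = 14.9×0.295×0.17 = 0.7472 m³/s
Q = Σ q = 0.9077 m³/s

0.908 m³/s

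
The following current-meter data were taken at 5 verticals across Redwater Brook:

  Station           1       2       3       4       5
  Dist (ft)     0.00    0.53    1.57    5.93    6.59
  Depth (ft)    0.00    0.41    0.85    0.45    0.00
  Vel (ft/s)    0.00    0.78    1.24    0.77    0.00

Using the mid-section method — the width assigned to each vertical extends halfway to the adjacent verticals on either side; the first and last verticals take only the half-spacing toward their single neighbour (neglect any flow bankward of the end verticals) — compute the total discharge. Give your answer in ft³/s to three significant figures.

3.97 ft³/s

w_2 = (1.57 − 0.00)/2 = 0.785 ft; q_2 = 0.78 × 0.41 × 0.785 = 0.2510 ft³/s
w_3 = (5.93 − 0.53)/2 = 2.7 ft; q_3 = 1.24 × 0.85 × 2.7 = 2.846 ft³/s
w_4 = (6.59 − 1.57)/2 = 2.51 ft; q_4 = 0.77 × 0.45 × 2.51 = 0.8697 ft³/s
Stations 1, 5 contribute zero (depth or velocity is 0).
Q = Σ qᵢ = 3.967 ft³/s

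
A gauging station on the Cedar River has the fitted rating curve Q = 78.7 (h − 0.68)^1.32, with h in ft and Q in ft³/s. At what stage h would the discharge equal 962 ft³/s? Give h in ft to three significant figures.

7.34 ft

h − h₀ = (Q/C)^(1/b) = (962/78.7)^(1/1.32) = 6.662 ft
h = 0.68 + 6.662 = 7.342 ft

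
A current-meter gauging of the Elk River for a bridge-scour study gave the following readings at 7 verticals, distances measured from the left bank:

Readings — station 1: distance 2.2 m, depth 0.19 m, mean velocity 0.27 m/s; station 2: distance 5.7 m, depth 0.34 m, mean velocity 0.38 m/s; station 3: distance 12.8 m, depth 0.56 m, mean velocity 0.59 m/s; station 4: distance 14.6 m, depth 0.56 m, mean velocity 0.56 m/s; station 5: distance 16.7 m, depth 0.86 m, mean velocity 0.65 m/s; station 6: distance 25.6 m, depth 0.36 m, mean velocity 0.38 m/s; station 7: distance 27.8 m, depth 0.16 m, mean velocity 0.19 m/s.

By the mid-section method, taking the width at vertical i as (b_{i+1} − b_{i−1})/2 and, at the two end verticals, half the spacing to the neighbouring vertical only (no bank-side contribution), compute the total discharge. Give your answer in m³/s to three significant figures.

w_1 = (5.7 − 2.2)/2 = 1.75 m; q_1 = 0.27 × 0.19 × 1.75 = 0.08978 m³/s
w_2 = (12.8 − 2.2)/2 = 5.3 m; q_2 = 0.38 × 0.34 × 5.3 = 0.6848 m³/s
w_3 = (14.6 − 5.7)/2 = 4.45 m; q_3 = 0.59 × 0.56 × 4.45 = 1.470 m³/s
w_4 = (16.7 − 12.8)/2 = 1.95 m; q_4 = 0.56 × 0.56 × 1.95 = 0.6115 m³/s
w_5 = (25.6 − 14.6)/2 = 5.5 m; q_5 = 0.65 × 0.86 × 5.5 = 3.075 m³/s
w_6 = (27.8 − 16.7)/2 = 5.55 m; q_6 = 0.38 × 0.36 × 5.55 = 0.7592 m³/s
w_7 = (27.8 − 25.6)/2 = 1.1 m; q_7 = 0.19 × 0.16 × 1.1 = 0.03344 m³/s
Q = Σ qᵢ = 6.724 m³/s

6.72 m³/s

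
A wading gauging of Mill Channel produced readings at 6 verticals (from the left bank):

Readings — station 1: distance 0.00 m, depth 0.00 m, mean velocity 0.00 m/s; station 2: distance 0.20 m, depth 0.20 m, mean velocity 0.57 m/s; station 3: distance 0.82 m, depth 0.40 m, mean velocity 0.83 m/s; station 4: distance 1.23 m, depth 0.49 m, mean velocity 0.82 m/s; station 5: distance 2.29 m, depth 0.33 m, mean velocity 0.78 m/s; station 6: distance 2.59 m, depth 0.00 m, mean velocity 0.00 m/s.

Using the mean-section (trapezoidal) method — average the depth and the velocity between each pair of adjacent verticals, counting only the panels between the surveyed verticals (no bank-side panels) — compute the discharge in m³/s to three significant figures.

Panel 1-2: Δb = 0.2 m, d̄ = (0.00+0.20)/2 = 0.1, v̄ = (0.00+0.57)/2 = 0.285 → q = 0.2×0.1×0.285 = 0.005700 m³/s
Panel 2-3: Δb = 0.62 m, d̄ = (0.20+0.40)/2 = 0.3, v̄ = (0.57+0.83)/2 = 0.7 → q = 0.62×0.3×0.7 = 0.1302 m³/s
Panel 3-4: Δb = 0.41 m, d̄ = (0.40+0.49)/2 = 0.445, v̄ = (0.83+0.82)/2 = 0.825 → q = 0.41×0.445×0.825 = 0.1505 m³/s
Panel 4-5: Δb = 1.06 m, d̄ = (0.49+0.33)/2 = 0.41, v̄ = (0.82+0.78)/2 = 0.8 → q = 1.06×0.41×0.8 = 0.3477 m³/s
Panel 5-6: Δb = 0.3 m, d̄ = (0.33+0.00)/2 = 0.165, v̄ = (0.78+0.00)/2 = 0.39 → q = 0.3×0.165×0.39 = 0.01931 m³/s
Q = Σ q = 0.6534 m³/s

0.653 m³/s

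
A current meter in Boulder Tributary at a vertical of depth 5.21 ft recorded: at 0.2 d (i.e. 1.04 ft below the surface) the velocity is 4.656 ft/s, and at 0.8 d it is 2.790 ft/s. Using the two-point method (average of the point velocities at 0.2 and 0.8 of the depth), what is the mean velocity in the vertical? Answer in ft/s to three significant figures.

3.72 ft/s

v̄ = (4.656 + 2.790) / 2 = 3.723 ft/s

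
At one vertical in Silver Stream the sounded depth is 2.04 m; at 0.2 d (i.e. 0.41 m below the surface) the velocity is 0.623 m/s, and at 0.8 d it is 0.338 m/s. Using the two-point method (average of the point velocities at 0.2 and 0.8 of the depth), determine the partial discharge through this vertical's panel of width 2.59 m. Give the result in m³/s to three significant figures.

2.54 m³/s

v̄ = (0.623 + 0.338) / 2 = 0.4805 m/s
q = v̄ × d × w = 0.4805 × 2.04 × 2.59 = 2.539 m³/s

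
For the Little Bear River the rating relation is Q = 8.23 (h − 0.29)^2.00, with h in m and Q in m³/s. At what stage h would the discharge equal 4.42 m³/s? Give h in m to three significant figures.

h − h₀ = (Q/C)^(1/b) = (4.42/8.23)^(1/2.00) = 0.7328 m
h = 0.29 + 0.7328 = 1.023 m

1.02 m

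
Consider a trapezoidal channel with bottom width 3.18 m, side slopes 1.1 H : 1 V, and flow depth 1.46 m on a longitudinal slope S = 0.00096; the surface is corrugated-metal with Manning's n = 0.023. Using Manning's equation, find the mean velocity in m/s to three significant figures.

A = (b + z·y)·y = (3.18 + 1.1×1.46)×1.46 = 6.988 m²
P = b + 2y√(1+z²) = 3.18 + 2×1.46×√(1+1.1²) = 7.521 m
R = A/P = 6.988/7.521 = 0.9291 m
Q = (1/n)·A·R^(2/3)·S^(1/2) = (1/0.023) × 6.988 × 0.9291^(2/3) × 0.00096^(1/2) = 8.963 m³/s
V = Q/A = 8.963/6.988 = 1.283 m/s

1.28 m/s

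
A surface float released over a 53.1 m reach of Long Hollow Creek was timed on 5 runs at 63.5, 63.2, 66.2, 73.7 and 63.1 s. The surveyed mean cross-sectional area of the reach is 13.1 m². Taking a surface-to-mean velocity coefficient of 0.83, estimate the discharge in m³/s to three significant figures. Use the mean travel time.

t̄ = (63.5 + 63.2 + 66.2 + 73.7 + 63.1) / 5 = 65.94 s
v_surface = L / t̄ = 53.1 / 65.94 = 0.8053 m/s
v_mean = 0.83 × 0.8053 = 0.6684 m/s
Q = A × v_mean = 13.1 × 0.6684 = 8.756 m³/s

8.76 m³/s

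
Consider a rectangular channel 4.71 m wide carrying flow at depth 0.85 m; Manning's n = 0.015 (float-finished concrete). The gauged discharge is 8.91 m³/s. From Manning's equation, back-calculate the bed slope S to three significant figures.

A = b·y = 4.71 × 0.85 = 4.004 m²
P = b + 2y = 4.71 + 2×0.85 = 6.410 m
R = A/P = 4.004/6.410 = 0.6246 m
S = (Q·n / (1·A·R^(2/3)))² = (8.91×0.015 / (1×4.004×0.7307))² = 0.002087

0.00209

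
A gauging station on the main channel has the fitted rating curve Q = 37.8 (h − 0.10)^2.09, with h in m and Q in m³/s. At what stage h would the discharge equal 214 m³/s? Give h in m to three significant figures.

2.39 m

h − h₀ = (Q/C)^(1/b) = (214/37.8)^(1/2.09) = 2.292 m
h = 0.10 + 2.292 = 2.392 m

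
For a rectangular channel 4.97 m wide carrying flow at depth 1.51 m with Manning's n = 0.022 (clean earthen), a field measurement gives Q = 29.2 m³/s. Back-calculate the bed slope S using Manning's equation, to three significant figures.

0.00797

A = b·y = 4.97 × 1.51 = 7.505 m²
P = b + 2y = 4.97 + 2×1.51 = 7.990 m
R = A/P = 7.505/7.990 = 0.9393 m
S = (Q·n / (1·A·R^(2/3)))² = (29.2×0.022 / (1×7.505×0.9591))² = 0.007966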